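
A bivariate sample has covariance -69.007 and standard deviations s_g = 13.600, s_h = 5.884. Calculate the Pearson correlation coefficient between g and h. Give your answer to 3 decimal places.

r = Cov(g,h) / (s_g · s_h) = -69.007 / (13.600 × 5.884)
  = -69.007 / 80.0224 ≈ -0.862

-0.862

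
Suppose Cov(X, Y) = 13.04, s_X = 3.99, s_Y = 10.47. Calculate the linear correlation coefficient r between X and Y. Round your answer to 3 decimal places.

0.312

r = Cov(X,Y) / (s_X · s_Y) = 13.04 / (3.99 × 10.47)
  = 13.04 / 41.7753 ≈ 0.312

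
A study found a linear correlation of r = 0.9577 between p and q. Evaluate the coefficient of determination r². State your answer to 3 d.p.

0.917

r² = (0.9577)² = 0.917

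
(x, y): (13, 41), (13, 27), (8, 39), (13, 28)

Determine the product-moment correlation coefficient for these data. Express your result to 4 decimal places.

-0.4811

n = 4, Σx = 47, Σy = 135, Σx² = 571, Σy² = 4715, Σxy = 1560
nΣxy − ΣxΣy = 6240 − 6345 = -105
nΣx² − (Σx)² = 2284 − 2209 = 75; nΣy² − (Σy)² = 18860 − 18225 = 635
r = -105 / √(75 × 635) = -105 / 218.2315 ≈ -0.4811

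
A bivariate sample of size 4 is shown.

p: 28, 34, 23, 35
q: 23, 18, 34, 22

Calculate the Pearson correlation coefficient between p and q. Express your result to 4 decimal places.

-0.8868

n = 4, Σp = 120, Σq = 97, Σp² = 3694, Σq² = 2493, Σpq = 2808
nΣpq − ΣpΣq = 11232 − 11640 = -408
nΣp² − (Σp)² = 14776 − 14400 = 376; nΣq² − (Σq)² = 9972 − 9409 = 563
r = -408 / √(376 × 563) = -408 / 460.0956 ≈ -0.8868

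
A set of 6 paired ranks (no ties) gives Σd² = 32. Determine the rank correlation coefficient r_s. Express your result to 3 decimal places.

ρ = 1 − 6Σd² / [n(n²−1)] = 1 − 6×32 / (6×35)
  = 1 − 192/210 = 1 − 0.9143 ≈ 0.086

0.086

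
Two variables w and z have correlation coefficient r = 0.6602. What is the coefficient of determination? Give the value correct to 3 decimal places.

r² = (0.6602)² = 0.436

0.436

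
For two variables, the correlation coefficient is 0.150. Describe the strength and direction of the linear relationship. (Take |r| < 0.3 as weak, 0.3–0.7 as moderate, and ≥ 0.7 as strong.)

weak positive

r = 0.150 > 0 so the relationship is positive.
|r| = 0.150, which falls in the weak range.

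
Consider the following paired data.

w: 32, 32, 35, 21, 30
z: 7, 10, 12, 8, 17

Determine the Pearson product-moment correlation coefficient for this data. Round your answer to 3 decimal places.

n = 5, Σw = 150, Σz = 54, Σw² = 4614, Σz² = 646, Σwz = 1642
nΣwz − ΣwΣz = 8210 − 8100 = 110
nΣw² − (Σw)² = 23070 − 22500 = 570; nΣz² − (Σz)² = 3230 − 2916 = 314
r = 110 / √(570 × 314) = 110 / 423.0603 ≈ 0.260

0.260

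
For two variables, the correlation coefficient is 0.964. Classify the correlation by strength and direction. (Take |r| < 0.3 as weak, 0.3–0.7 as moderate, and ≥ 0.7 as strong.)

r = 0.964 > 0 so the relationship is positive.
|r| = 0.964, which falls in the strong range.

strong positive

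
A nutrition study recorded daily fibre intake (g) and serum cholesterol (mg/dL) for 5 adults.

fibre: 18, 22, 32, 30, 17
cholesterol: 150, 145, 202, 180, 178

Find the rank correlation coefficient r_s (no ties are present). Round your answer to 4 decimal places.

Rank fibre: 2, 3, 5, 4, 1
Rank cholesterol: 2, 1, 5, 4, 3
d = rank(fibre) − rank(cholesterol): 0, 2, 0, 0, -2; Σd² = 8
ρ = 1 − 6Σd² / [n(n²−1)] = 1 − 6×8 / (5×24) = 1 − 48/120 ≈ 0.6000

0.6000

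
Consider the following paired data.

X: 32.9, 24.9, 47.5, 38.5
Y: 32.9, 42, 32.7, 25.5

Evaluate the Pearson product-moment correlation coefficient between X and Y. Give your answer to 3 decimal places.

n = 4, ΣX = 143.8, ΣY = 133.1, ΣX² = 5440.92, ΣY² = 4565.95, ΣXY = 4663.21
nΣXY − ΣXΣY = 18652.84 − 19139.78 = -486.94
nΣX² − (ΣX)² = 21763.68 − 20678.44 = 1085.24; nΣY² − (ΣY)² = 18263.8 − 17715.61 = 548.19
r = -486.94 / √(1085.24 × 548.19) = -486.94 / 771.3091 ≈ -0.631

-0.631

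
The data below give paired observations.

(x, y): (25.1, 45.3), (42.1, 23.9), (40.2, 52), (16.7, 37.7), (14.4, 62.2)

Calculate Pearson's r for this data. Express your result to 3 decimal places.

n = 5, Σx = 138.5, Σy = 221.1, Σx² = 4504.71, Σy² = 10617.43, Σxy = 5758.89
nΣxy − ΣxΣy = 28794.45 − 30622.35 = -1827.9
nΣx² − (Σx)² = 22523.55 − 19182.25 = 3341.3; nΣy² − (Σy)² = 53087.15 − 48885.21 = 4201.94
r = -1827.9 / √(3341.3 × 4201.94) = -1827.9 / 3746.9911 ≈ -0.488

-0.488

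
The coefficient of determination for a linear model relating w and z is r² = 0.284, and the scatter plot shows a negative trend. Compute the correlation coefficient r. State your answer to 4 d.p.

-0.5329

|r| = √0.284 = 0.5329
The association is negative, so r = −0.5329.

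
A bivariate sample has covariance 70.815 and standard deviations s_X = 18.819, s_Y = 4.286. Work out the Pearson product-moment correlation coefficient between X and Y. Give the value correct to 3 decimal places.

0.878

r = Cov(X,Y) / (s_X · s_Y) = 70.815 / (18.819 × 4.286)
  = 70.815 / 80.6582 ≈ 0.878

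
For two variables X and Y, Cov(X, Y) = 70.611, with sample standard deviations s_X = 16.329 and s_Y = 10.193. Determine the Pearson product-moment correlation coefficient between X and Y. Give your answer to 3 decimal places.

0.424

r = Cov(X,Y) / (s_X · s_Y) = 70.611 / (16.329 × 10.193)
  = 70.611 / 166.4415 ≈ 0.424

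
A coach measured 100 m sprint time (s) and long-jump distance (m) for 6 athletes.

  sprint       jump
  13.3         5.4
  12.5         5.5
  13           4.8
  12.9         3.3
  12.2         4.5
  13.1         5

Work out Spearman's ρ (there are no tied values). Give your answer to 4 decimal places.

Rank sprint: 6, 2, 4, 3, 1, 5
Rank jump: 5, 6, 3, 1, 2, 4
d = rank(sprint) − rank(jump): 1, -4, 1, 2, -1, 1; Σd² = 24
ρ = 1 − 6Σd² / [n(n²−1)] = 1 − 6×24 / (6×35) = 1 − 144/210 ≈ 0.3143

0.3143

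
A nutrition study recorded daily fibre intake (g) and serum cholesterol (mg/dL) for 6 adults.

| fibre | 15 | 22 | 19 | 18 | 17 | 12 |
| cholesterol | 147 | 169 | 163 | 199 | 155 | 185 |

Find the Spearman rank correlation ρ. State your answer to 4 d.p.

0.1429

Rank fibre: 2, 6, 5, 4, 3, 1
Rank cholesterol: 1, 4, 3, 6, 2, 5
d = rank(fibre) − rank(cholesterol): 1, 2, 2, -2, 1, -4; Σd² = 30
ρ = 1 − 6Σd² / [n(n²−1)] = 1 − 6×30 / (6×35) = 1 − 180/210 ≈ 0.1429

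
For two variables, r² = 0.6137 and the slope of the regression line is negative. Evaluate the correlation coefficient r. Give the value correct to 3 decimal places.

|r| = √0.6137 = 0.783
The association is negative, so r = −0.783.

-0.783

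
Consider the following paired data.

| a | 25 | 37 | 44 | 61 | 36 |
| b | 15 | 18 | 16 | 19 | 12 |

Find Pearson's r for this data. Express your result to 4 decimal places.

n = 5, Σa = 203, Σb = 80, Σa² = 8947, Σb² = 1310, Σab = 3336
nΣab − ΣaΣb = 16680 − 16240 = 440
nΣa² − (Σa)² = 44735 − 41209 = 3526; nΣb² − (Σb)² = 6550 − 6400 = 150
r = 440 / √(3526 × 150) = 440 / 727.2551 ≈ 0.6050

0.6050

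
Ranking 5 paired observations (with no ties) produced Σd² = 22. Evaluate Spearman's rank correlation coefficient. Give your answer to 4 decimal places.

ρ = 1 − 6Σd² / [n(n²−1)] = 1 − 6×22 / (5×24)
  = 1 − 132/120 = 1 − 1.10000 ≈ -0.1000

-0.1000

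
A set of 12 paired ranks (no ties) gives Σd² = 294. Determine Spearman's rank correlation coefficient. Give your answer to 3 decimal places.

-0.028

ρ = 1 − 6Σd² / [n(n²−1)] = 1 − 6×294 / (12×143)
  = 1 − 1764/1716 = 1 − 1.0280 ≈ -0.028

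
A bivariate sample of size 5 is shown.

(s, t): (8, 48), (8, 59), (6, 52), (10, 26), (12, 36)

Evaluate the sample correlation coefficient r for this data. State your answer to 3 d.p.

-0.706

n = 5, Σs = 44, Σt = 221, Σs² = 408, Σt² = 10461, Σst = 1860
nΣst − ΣsΣt = 9300 − 9724 = -424
nΣs² − (Σs)² = 2040 − 1936 = 104; nΣt² − (Σt)² = 52305 − 48841 = 3464
r = -424 / √(104 × 3464) = -424 / 600.2133 ≈ -0.706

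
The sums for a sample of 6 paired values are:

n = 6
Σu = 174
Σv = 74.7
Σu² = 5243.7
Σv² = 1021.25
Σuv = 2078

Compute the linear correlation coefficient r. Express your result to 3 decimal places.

r = (nΣuv − ΣuΣv) / √[(nΣu² − (Σu)²)(nΣv² − (Σv)²)]
Numerator: 6×2078 − 174×74.7 = -529.8
Denominator: √[(31462.2 − 30276)(6127.5 − 5580.09)] = √[1186.2 × 547.41] = 805.8150
r = -529.8 / 805.8150 ≈ -0.657

-0.657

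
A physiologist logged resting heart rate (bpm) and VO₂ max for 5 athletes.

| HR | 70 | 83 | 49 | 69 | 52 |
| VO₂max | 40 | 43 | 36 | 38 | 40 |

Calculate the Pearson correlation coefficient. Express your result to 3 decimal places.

n = 5, Σx = 323, Σy = 197, Σx² = 21655, Σy² = 7789, Σxy = 12835
nΣxy − ΣxΣy = 64175 − 63631 = 544
nΣx² − (Σx)² = 108275 − 104329 = 3946; nΣy² − (Σy)² = 38945 − 38809 = 136
r = 544 / √(3946 × 136) = 544 / 732.5681 ≈ 0.743

0.743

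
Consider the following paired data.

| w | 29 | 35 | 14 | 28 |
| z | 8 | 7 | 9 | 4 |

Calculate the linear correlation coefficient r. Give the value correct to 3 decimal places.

-0.469

n = 4, Σw = 106, Σz = 28, Σw² = 3046, Σz² = 210, Σwz = 715
nΣwz − ΣwΣz = 2860 − 2968 = -108
nΣw² − (Σw)² = 12184 − 11236 = 948; nΣz² − (Σz)² = 840 − 784 = 56
r = -108 / √(948 × 56) = -108 / 230.4083 ≈ -0.469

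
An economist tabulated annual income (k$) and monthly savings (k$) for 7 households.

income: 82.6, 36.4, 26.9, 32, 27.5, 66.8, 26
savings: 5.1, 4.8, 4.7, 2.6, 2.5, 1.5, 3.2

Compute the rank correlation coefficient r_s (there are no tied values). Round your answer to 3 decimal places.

0.179

Rank income: 7, 5, 2, 4, 3, 6, 1
Rank savings: 7, 6, 5, 3, 2, 1, 4
d = rank(income) − rank(savings): 0, -1, -3, 1, 1, 5, -3; Σd² = 46
ρ = 1 − 6Σd² / [n(n²−1)] = 1 − 6×46 / (7×48) = 1 − 276/336 ≈ 0.179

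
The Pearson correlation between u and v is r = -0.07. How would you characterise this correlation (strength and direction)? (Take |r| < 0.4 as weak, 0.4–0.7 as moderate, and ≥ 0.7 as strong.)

r = -0.07 < 0 so the relationship is negative.
|r| = 0.07, which falls in the weak range.

weak negative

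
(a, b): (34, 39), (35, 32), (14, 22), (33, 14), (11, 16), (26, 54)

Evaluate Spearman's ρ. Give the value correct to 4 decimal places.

0.3143

Rank a: 5, 6, 2, 4, 1, 3
Rank b: 5, 4, 3, 1, 2, 6
d = rank(a) − rank(b): 0, 2, -1, 3, -1, -3; Σd² = 24
ρ = 1 − 6Σd² / [n(n²−1)] = 1 − 6×24 / (6×35) = 1 − 144/210 ≈ 0.3143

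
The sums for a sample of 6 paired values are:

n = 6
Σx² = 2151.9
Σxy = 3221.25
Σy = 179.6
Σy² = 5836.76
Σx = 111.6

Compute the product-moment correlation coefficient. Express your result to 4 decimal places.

-0.6370

r = (nΣxy − ΣxΣy) / √[(nΣx² − (Σx)²)(nΣy² − (Σy)²)]
Numerator: 6×3221.25 − 111.6×179.6 = -715.86
Denominator: √[(12911.4 − 12454.56)(35020.56 − 32256.16)] = √[456.84 × 2764.4] = 1123.7831
r = -715.86 / 1123.7831 ≈ -0.6370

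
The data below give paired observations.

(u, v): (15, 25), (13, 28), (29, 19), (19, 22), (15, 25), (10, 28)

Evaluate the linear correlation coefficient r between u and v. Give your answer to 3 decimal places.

-0.957

n = 6, Σu = 101, Σv = 147, Σu² = 1921, Σv² = 3663, Σuv = 2363
nΣuv − ΣuΣv = 14178 − 14847 = -669
nΣu² − (Σu)² = 11526 − 10201 = 1325; nΣv² − (Σv)² = 21978 − 21609 = 369
r = -669 / √(1325 × 369) = -669 / 699.2317 ≈ -0.957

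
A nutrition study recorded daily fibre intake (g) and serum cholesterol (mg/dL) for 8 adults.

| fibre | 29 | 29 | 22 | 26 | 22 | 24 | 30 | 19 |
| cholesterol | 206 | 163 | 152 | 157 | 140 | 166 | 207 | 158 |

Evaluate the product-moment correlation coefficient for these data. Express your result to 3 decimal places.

n = 8, Σx = 201, Σy = 1349, Σx² = 5163, Σy² = 231727, Σxy = 34403
nΣxy − ΣxΣy = 275224 − 271149 = 4075
nΣx² − (Σx)² = 41304 − 40401 = 903; nΣy² − (Σy)² = 1853816 − 1819801 = 34015
r = 4075 / √(903 × 34015) = 4075 / 5542.1607 ≈ 0.735

0.735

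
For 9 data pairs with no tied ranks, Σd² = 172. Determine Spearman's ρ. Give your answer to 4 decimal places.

ρ = 1 − 6Σd² / [n(n²−1)] = 1 − 6×172 / (9×80)
  = 1 − 1032/720 = 1 − 1.43333 ≈ -0.4333

-0.4333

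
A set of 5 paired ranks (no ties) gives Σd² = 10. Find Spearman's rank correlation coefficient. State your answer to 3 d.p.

0.500

ρ = 1 − 6Σd² / [n(n²−1)] = 1 − 6×10 / (5×24)
  = 1 − 60/120 = 1 − 0.5000 ≈ 0.500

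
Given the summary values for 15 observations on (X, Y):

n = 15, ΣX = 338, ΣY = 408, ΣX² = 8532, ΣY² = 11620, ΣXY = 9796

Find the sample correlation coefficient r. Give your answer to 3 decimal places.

r = (nΣXY − ΣXΣY) / √[(nΣX² − (ΣX)²)(nΣY² − (ΣY)²)]
Numerator: 15×9796 − 338×408 = 9036
Denominator: √[(127980 − 114244)(174300 − 166464)] = √[13736 × 7836] = 10374.7432
r = 9036 / 10374.7432 ≈ 0.871

0.871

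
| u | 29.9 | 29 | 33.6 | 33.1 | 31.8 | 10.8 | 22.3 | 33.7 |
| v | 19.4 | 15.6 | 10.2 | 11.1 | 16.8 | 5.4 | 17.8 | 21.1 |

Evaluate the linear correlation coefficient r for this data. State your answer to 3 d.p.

0.521

n = 8, Σu = 224.2, Σv = 117.4, Σu² = 6720.44, Σv² = 1920.42, Σuv = 3443.16
nΣuv − ΣuΣv = 27545.28 − 26321.08 = 1224.2
nΣu² − (Σu)² = 53763.52 − 50265.64 = 3497.88; nΣv² − (Σv)² = 15363.36 − 13782.76 = 1580.6
r = 1224.2 / √(3497.88 × 1580.6) = 1224.2 / 2351.3292 ≈ 0.521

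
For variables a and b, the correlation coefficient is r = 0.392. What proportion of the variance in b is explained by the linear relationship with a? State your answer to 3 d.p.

r² = (0.392)² = 0.154

0.154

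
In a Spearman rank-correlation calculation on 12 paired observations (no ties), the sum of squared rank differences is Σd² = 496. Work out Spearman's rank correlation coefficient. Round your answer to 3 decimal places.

ρ = 1 − 6Σd² / [n(n²−1)] = 1 − 6×496 / (12×143)
  = 1 − 2976/1716 = 1 − 1.7343 ≈ -0.734

-0.734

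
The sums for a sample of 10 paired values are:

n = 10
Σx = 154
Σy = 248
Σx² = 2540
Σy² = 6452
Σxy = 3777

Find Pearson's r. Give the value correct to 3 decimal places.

r = (nΣxy − ΣxΣy) / √[(nΣx² − (Σx)²)(nΣy² − (Σy)²)]
Numerator: 10×3777 − 154×248 = -422
Denominator: √[(25400 − 23716)(64520 − 61504)] = √[1684 × 3016] = 2253.6513
r = -422 / 2253.6513 ≈ -0.187

-0.187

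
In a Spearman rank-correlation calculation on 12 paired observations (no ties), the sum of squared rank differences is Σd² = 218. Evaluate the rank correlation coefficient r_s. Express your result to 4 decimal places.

ρ = 1 − 6Σd² / [n(n²−1)] = 1 − 6×218 / (12×143)
  = 1 − 1308/1716 = 1 − 0.76224 ≈ 0.2378

0.2378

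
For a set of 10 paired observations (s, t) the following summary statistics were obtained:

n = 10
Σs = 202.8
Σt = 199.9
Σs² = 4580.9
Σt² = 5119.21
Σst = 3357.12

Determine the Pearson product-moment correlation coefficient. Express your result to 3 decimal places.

-0.961

r = (nΣst − ΣsΣt) / √[(nΣs² − (Σs)²)(nΣt² − (Σt)²)]
Numerator: 10×3357.12 − 202.8×199.9 = -6968.52
Denominator: √[(45809 − 41127.84)(51192.1 − 39960.01)] = √[4681.16 × 11232.09] = 7251.1524
r = -6968.52 / 7251.1524 ≈ -0.961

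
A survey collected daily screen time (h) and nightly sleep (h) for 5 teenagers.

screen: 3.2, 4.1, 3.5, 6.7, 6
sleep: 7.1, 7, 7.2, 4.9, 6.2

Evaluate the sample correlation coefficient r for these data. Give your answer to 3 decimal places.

-0.932

n = 5, Σx = 23.5, Σy = 32.4, Σx² = 120.19, Σy² = 213.7, Σxy = 146.65
nΣxy − ΣxΣy = 733.25 − 761.4 = -28.15
nΣx² − (Σx)² = 600.95 − 552.25 = 48.7; nΣy² − (Σy)² = 1068.5 − 1049.76 = 18.74
r = -28.15 / √(48.7 × 18.74) = -28.15 / 30.2099 ≈ -0.932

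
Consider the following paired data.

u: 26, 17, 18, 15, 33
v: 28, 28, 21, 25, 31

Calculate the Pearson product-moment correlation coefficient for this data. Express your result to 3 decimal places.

0.708

n = 5, Σu = 109, Σv = 133, Σu² = 2603, Σv² = 3595, Σuv = 2980
nΣuv − ΣuΣv = 14900 − 14497 = 403
nΣu² − (Σu)² = 13015 − 11881 = 1134; nΣv² − (Σv)² = 17975 − 17689 = 286
r = 403 / √(1134 × 286) = 403 / 569.4945 ≈ 0.708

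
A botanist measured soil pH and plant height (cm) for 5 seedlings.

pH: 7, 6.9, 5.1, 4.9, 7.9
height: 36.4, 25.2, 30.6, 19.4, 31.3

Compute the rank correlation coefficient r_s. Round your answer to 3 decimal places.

0.800

Rank pH: 4, 3, 2, 1, 5
Rank height: 5, 2, 3, 1, 4
d = rank(pH) − rank(height): -1, 1, -1, 0, 1; Σd² = 4
ρ = 1 − 6Σd² / [n(n²−1)] = 1 − 6×4 / (5×24) = 1 − 24/120 ≈ 0.800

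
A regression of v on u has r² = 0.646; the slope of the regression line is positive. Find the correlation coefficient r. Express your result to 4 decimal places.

0.8037

|r| = √0.646 = 0.8037
The association is positive, so r = 0.8037.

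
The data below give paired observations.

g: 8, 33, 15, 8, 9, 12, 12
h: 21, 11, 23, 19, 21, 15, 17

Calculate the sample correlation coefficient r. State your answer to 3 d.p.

n = 7, Σg = 97, Σh = 127, Σg² = 1811, Σh² = 2407, Σgh = 1601
nΣgh − ΣgΣh = 11207 − 12319 = -1112
nΣg² − (Σg)² = 12677 − 9409 = 3268; nΣh² − (Σh)² = 16849 − 16129 = 720
r = -1112 / √(3268 × 720) = -1112 / 1533.9361 ≈ -0.725

-0.725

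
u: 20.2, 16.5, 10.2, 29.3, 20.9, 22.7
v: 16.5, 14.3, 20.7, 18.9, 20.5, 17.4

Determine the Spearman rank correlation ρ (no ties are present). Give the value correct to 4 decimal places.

-0.0286

Rank u: 3, 2, 1, 6, 4, 5
Rank v: 2, 1, 6, 4, 5, 3
d = rank(u) − rank(v): 1, 1, -5, 2, -1, 2; Σd² = 36
ρ = 1 − 6Σd² / [n(n²−1)] = 1 − 6×36 / (6×35) = 1 − 216/210 ≈ -0.0286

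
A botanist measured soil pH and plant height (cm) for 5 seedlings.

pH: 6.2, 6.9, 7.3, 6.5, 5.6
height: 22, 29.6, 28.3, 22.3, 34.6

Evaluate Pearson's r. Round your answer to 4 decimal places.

n = 5, Σx = 32.5, Σy = 136.8, Σx² = 212.95, Σy² = 3855.5, Σxy = 885.94
nΣxy − ΣxΣy = 4429.7 − 4446 = -16.3
nΣx² − (Σx)² = 1064.75 − 1056.25 = 8.5; nΣy² − (Σy)² = 19277.5 − 18714.24 = 563.26
r = -16.3 / √(8.5 × 563.26) = -16.3 / 69.1933 ≈ -0.2356

-0.2356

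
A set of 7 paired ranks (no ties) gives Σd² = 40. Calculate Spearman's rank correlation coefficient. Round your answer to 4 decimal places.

ρ = 1 − 6Σd² / [n(n²−1)] = 1 − 6×40 / (7×48)
  = 1 − 240/336 = 1 − 0.71429 ≈ 0.2857

0.2857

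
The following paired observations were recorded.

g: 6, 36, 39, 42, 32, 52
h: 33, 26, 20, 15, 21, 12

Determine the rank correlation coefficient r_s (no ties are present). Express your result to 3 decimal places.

-0.943

Rank g: 1, 3, 4, 5, 2, 6
Rank h: 6, 5, 3, 2, 4, 1
d = rank(g) − rank(h): -5, -2, 1, 3, -2, 5; Σd² = 68
ρ = 1 − 6Σd² / [n(n²−1)] = 1 − 6×68 / (6×35) = 1 − 408/210 ≈ -0.943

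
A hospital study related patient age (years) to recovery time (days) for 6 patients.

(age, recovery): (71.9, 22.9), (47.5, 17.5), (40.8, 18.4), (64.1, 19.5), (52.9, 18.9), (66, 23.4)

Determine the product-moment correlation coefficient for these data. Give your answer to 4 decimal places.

n = 6, Σx = 343.2, Σy = 120.6, Σx² = 20353.72, Σy² = 2454.24, Σxy = 7022.64
nΣxy − ΣxΣy = 42135.84 − 41389.92 = 745.92
nΣx² − (Σx)² = 122122.32 − 117786.24 = 4336.08; nΣy² − (Σy)² = 14725.44 − 14544.36 = 181.08
r = 745.92 / √(4336.08 × 181.08) = 745.92 / 886.1023 ≈ 0.8418

0.8418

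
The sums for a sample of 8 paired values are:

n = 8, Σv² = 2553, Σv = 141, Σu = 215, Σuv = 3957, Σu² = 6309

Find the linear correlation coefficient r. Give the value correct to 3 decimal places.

0.883

r = (nΣuv − ΣuΣv) / √[(nΣu² − (Σu)²)(nΣv² − (Σv)²)]
Numerator: 8×3957 − 215×141 = 1341
Denominator: √[(50472 − 46225)(20424 − 19881)] = √[4247 × 543] = 1518.5918
r = 1341 / 1518.5918 ≈ 0.883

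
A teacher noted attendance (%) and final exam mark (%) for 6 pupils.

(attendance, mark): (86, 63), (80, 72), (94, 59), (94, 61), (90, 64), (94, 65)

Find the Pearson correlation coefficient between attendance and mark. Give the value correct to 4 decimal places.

-0.8138

n = 6, Σx = 538, Σy = 384, Σx² = 48404, Σy² = 24676, Σxy = 34328
nΣxy − ΣxΣy = 205968 − 206592 = -624
nΣx² − (Σx)² = 290424 − 289444 = 980; nΣy² − (Σy)² = 148056 − 147456 = 600
r = -624 / √(980 × 600) = -624 / 766.8116 ≈ -0.8138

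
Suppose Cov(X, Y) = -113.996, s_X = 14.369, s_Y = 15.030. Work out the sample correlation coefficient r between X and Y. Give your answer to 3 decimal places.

-0.528

r = Cov(X,Y) / (s_X · s_Y) = -113.996 / (14.369 × 15.030)
  = -113.996 / 215.9661 ≈ -0.528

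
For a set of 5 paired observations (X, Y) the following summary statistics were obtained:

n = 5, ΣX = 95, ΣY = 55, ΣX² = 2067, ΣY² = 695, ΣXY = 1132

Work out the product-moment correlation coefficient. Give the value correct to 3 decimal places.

r = (nΣXY − ΣXΣY) / √[(nΣX² − (ΣX)²)(nΣY² − (ΣY)²)]
Numerator: 5×1132 − 95×55 = 435
Denominator: √[(10335 − 9025)(3475 − 3025)] = √[1310 × 450] = 767.7890
r = 435 / 767.7890 ≈ 0.567

0.567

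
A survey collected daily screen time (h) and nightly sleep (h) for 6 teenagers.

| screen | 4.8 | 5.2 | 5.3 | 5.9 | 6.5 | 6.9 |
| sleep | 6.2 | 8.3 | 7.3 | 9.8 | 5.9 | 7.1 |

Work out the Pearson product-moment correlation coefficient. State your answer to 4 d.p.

-0.0723

n = 6, Σx = 34.6, Σy = 44.6, Σx² = 202.84, Σy² = 341.88, Σxy = 256.77
nΣxy − ΣxΣy = 1540.62 − 1543.16 = -2.54
nΣx² − (Σx)² = 1217.04 − 1197.16 = 19.88; nΣy² − (Σy)² = 2051.28 − 1989.16 = 62.12
r = -2.54 / √(19.88 × 62.12) = -2.54 / 35.1418 ≈ -0.0723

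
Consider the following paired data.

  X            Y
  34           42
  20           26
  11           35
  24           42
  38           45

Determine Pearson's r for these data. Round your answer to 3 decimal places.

0.678

n = 5, ΣX = 127, ΣY = 190, ΣX² = 3697, ΣY² = 7454, ΣXY = 5051
nΣXY − ΣXΣY = 25255 − 24130 = 1125
nΣX² − (ΣX)² = 18485 − 16129 = 2356; nΣY² − (ΣY)² = 37270 − 36100 = 1170
r = 1125 / √(2356 × 1170) = 1125 / 1660.2771 ≈ 0.678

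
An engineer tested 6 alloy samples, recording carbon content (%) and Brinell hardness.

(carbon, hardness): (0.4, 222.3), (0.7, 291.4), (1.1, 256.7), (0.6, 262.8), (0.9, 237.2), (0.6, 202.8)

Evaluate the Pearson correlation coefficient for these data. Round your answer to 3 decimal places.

0.315

n = 6, Σx = 4.3, Σy = 1473.2, Σx² = 3.39, Σy² = 366681.66, Σxy = 1068.11
nΣxy − ΣxΣy = 6408.66 − 6334.76 = 73.9
nΣx² − (Σx)² = 20.34 − 18.49 = 1.85; nΣy² − (Σy)² = 2200089.96 − 2170318.24 = 29771.72
r = 73.9 / √(1.85 × 29771.72) = 73.9 / 234.6863 ≈ 0.315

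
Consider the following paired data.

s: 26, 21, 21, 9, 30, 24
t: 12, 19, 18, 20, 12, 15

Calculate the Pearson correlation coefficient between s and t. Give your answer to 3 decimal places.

-0.851

n = 6, Σs = 131, Σt = 96, Σs² = 3115, Σt² = 1598, Σst = 1989
nΣst − ΣsΣt = 11934 − 12576 = -642
nΣs² − (Σs)² = 18690 − 17161 = 1529; nΣt² − (Σt)² = 9588 − 9216 = 372
r = -642 / √(1529 × 372) = -642 / 754.1803 ≈ -0.851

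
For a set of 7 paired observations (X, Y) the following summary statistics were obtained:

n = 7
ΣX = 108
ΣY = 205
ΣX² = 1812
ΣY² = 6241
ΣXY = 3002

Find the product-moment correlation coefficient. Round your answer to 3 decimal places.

-0.865

r = (nΣXY − ΣXΣY) / √[(nΣX² − (ΣX)²)(nΣY² − (ΣY)²)]
Numerator: 7×3002 − 108×205 = -1126
Denominator: √[(12684 − 11664)(43687 − 42025)] = √[1020 × 1662] = 1302.0138
r = -1126 / 1302.0138 ≈ -0.865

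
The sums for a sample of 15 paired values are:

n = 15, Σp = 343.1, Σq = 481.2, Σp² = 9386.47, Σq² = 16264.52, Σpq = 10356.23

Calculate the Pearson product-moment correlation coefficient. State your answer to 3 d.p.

r = (nΣpq − ΣpΣq) / √[(nΣp² − (Σp)²)(nΣq² − (Σq)²)]
Numerator: 15×10356.23 − 343.1×481.2 = -9756.27
Denominator: √[(140797.05 − 117717.61)(243967.8 − 231553.44)] = √[23079.44 × 12414.36] = 16926.7976
r = -9756.27 / 16926.7976 ≈ -0.576

-0.576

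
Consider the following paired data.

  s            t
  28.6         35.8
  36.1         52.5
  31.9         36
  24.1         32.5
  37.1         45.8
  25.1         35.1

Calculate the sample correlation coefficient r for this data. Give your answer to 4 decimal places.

0.8665

n = 6, Σs = 182.9, Σt = 237.7, Σs² = 5726.01, Σt² = 9719.79, Σst = 7430.97
nΣst − ΣsΣt = 44585.82 − 43475.33 = 1110.49
nΣs² − (Σs)² = 34356.06 − 33452.41 = 903.65; nΣt² − (Σt)² = 58318.74 − 56501.29 = 1817.45
r = 1110.49 / √(903.65 × 1817.45) = 1110.49 / 1281.5376 ≈ 0.8665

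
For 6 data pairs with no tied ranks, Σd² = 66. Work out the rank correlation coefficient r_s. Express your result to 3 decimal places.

ρ = 1 − 6Σd² / [n(n²−1)] = 1 − 6×66 / (6×35)
  = 1 − 396/210 = 1 − 1.8857 ≈ -0.886

-0.886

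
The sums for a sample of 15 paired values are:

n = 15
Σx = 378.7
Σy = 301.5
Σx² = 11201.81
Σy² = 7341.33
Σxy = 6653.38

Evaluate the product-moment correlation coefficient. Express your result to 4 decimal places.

-0.6611

r = (nΣxy − ΣxΣy) / √[(nΣx² − (Σx)²)(nΣy² − (Σy)²)]
Numerator: 15×6653.38 − 378.7×301.5 = -14377.35
Denominator: √[(168027.15 − 143413.69)(110119.95 − 90902.25)] = √[24613.46 × 19217.7] = 21748.8871
r = -14377.35 / 21748.8871 ≈ -0.6611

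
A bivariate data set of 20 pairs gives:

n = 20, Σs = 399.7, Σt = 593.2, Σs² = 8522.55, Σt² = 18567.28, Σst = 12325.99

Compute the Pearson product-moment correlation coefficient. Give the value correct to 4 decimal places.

0.6529

r = (nΣst − ΣsΣt) / √[(nΣs² − (Σs)²)(nΣt² − (Σt)²)]
Numerator: 20×12325.99 − 399.7×593.2 = 9417.76
Denominator: √[(170451 − 159760.09)(371345.6 − 351886.24)] = √[10690.91 × 19459.36] = 14423.5317
r = 9417.76 / 14423.5317 ≈ 0.6529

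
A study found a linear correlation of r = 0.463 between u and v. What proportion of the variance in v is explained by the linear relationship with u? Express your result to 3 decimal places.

r² = (0.463)² = 0.214

0.214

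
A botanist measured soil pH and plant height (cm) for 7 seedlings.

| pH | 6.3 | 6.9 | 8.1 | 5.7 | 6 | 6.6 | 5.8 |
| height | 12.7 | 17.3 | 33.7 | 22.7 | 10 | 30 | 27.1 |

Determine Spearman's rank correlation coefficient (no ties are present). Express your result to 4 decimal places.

Rank pH: 4, 6, 7, 1, 3, 5, 2
Rank height: 2, 3, 7, 4, 1, 6, 5
d = rank(pH) − rank(height): 2, 3, 0, -3, 2, -1, -3; Σd² = 36
ρ = 1 − 6Σd² / [n(n²−1)] = 1 − 6×36 / (7×48) = 1 − 216/336 ≈ 0.3571

0.3571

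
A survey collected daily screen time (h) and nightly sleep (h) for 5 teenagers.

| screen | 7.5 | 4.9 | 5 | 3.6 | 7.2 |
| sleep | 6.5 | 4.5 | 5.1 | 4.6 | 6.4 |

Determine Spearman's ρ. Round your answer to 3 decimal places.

Rank screen: 5, 2, 3, 1, 4
Rank sleep: 5, 1, 3, 2, 4
d = rank(screen) − rank(sleep): 0, 1, 0, -1, 0; Σd² = 2
ρ = 1 − 6Σd² / [n(n²−1)] = 1 − 6×2 / (5×24) = 1 − 12/120 ≈ 0.900

0.900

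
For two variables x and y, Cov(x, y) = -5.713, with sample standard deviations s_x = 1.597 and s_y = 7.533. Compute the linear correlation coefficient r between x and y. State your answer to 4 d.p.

-0.4749

r = Cov(x,y) / (s_x · s_y) = -5.713 / (1.597 × 7.533)
  = -5.713 / 12.0302 ≈ -0.4749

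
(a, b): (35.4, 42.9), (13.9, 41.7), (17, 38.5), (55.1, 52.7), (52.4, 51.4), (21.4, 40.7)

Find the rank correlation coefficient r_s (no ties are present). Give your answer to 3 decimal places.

Rank a: 4, 1, 2, 6, 5, 3
Rank b: 4, 3, 1, 6, 5, 2
d = rank(a) − rank(b): 0, -2, 1, 0, 0, 1; Σd² = 6
ρ = 1 − 6Σd² / [n(n²−1)] = 1 − 6×6 / (6×35) = 1 − 36/210 ≈ 0.829

0.829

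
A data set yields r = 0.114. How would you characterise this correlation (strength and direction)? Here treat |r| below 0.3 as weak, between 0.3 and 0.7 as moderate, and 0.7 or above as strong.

weak positive

r = 0.114 > 0 so the relationship is positive.
|r| = 0.114, which falls in the weak range.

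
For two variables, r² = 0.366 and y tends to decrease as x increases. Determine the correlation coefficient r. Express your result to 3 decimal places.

|r| = √0.366 = 0.605
The association is negative, so r = −0.605.

-0.605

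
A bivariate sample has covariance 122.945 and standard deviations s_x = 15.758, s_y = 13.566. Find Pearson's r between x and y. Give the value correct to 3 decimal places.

0.575

r = Cov(x,y) / (s_x · s_y) = 122.945 / (15.758 × 13.566)
  = 122.945 / 213.7730 ≈ 0.575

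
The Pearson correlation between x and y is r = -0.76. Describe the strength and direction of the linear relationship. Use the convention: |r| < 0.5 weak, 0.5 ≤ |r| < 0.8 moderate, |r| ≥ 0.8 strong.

moderate negative

r = -0.76 < 0 so the relationship is negative.
|r| = 0.76, which falls in the moderate range.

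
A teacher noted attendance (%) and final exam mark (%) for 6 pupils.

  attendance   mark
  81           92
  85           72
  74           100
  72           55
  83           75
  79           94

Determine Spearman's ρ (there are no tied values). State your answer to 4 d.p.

-0.1429

Rank attendance: 4, 6, 2, 1, 5, 3
Rank mark: 4, 2, 6, 1, 3, 5
d = rank(attendance) − rank(mark): 0, 4, -4, 0, 2, -2; Σd² = 40
ρ = 1 − 6Σd² / [n(n²−1)] = 1 − 6×40 / (6×35) = 1 − 240/210 ≈ -0.1429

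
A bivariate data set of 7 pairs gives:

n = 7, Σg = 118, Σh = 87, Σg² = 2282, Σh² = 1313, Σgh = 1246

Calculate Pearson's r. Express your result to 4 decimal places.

r = (nΣgh − ΣgΣh) / √[(nΣg² − (Σg)²)(nΣh² − (Σh)²)]
Numerator: 7×1246 − 118×87 = -1544
Denominator: √[(15974 − 13924)(9191 − 7569)] = √[2050 × 1622] = 1823.4857
r = -1544 / 1823.4857 ≈ -0.8467

-0.8467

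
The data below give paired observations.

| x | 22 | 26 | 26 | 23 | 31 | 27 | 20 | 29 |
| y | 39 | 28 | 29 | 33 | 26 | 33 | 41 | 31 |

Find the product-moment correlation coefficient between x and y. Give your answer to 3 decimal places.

n = 8, Σx = 204, Σy = 260, Σx² = 5296, Σy² = 8642, Σxy = 6515
nΣxy − ΣxΣy = 52120 − 53040 = -920
nΣx² − (Σx)² = 42368 − 41616 = 752; nΣy² − (Σy)² = 69136 − 67600 = 1536
r = -920 / √(752 × 1536) = -920 / 1074.7428 ≈ -0.856

-0.856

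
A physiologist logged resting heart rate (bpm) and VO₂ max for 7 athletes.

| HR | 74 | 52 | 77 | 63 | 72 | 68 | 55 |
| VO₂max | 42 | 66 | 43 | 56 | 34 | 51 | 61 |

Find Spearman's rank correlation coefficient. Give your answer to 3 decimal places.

-0.857

Rank HR: 6, 1, 7, 3, 5, 4, 2
Rank VO₂max: 2, 7, 3, 5, 1, 4, 6
d = rank(HR) − rank(VO₂max): 4, -6, 4, -2, 4, 0, -4; Σd² = 104
ρ = 1 − 6Σd² / [n(n²−1)] = 1 − 6×104 / (7×48) = 1 − 624/336 ≈ -0.857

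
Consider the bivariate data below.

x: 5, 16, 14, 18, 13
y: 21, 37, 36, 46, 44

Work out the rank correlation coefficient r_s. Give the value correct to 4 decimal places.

0.7000

Rank x: 1, 4, 3, 5, 2
Rank y: 1, 3, 2, 5, 4
d = rank(x) − rank(y): 0, 1, 1, 0, -2; Σd² = 6
ρ = 1 − 6Σd² / [n(n²−1)] = 1 − 6×6 / (5×24) = 1 − 36/120 ≈ 0.7000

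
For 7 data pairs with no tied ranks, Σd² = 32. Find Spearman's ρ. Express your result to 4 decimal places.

0.4286

ρ = 1 − 6Σd² / [n(n²−1)] = 1 − 6×32 / (7×48)
  = 1 − 192/336 = 1 − 0.57143 ≈ 0.4286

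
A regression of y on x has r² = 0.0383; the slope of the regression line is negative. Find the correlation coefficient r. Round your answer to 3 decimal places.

-0.196

|r| = √0.0383 = 0.196
The association is negative, so r = −0.196.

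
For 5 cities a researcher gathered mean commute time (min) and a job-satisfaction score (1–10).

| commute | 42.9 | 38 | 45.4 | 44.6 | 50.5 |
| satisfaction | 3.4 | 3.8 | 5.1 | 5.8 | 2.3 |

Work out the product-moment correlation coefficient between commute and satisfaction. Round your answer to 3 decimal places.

-0.267

n = 5, Σx = 221.4, Σy = 20.4, Σx² = 9884.98, Σy² = 90.94, Σxy = 896.63
nΣxy − ΣxΣy = 4483.15 − 4516.56 = -33.41
nΣx² − (Σx)² = 49424.9 − 49017.96 = 406.94; nΣy² − (Σy)² = 454.7 − 416.16 = 38.54
r = -33.41 / √(406.94 × 38.54) = -33.41 / 125.2337 ≈ -0.267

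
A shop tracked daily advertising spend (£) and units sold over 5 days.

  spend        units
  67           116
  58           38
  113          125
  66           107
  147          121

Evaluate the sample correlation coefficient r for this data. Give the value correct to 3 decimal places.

n = 5, Σx = 451, Σy = 507, Σx² = 46587, Σy² = 56615, Σxy = 48950
nΣxy − ΣxΣy = 244750 − 228657 = 16093
nΣx² − (Σx)² = 232935 − 203401 = 29534; nΣy² − (Σy)² = 283075 − 257049 = 26026
r = 16093 / √(29534 × 26026) = 16093 / 27724.5718 ≈ 0.580

0.580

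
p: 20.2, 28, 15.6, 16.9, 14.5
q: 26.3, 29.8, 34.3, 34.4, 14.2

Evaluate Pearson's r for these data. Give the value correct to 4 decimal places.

n = 5, Σp = 95.2, Σq = 139, Σp² = 1931.26, Σq² = 4141.22, Σpq = 2688
nΣpq − ΣpΣq = 13440 − 13232.8 = 207.2
nΣp² − (Σp)² = 9656.3 − 9063.04 = 593.26; nΣq² − (Σq)² = 20706.1 − 19321 = 1385.1
r = 207.2 / √(593.26 × 1385.1) = 207.2 / 906.4902 ≈ 0.2286

0.2286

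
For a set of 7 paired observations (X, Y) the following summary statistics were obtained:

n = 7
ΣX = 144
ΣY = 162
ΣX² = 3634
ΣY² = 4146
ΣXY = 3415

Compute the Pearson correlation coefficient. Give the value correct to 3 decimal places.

0.160

r = (nΣXY − ΣXΣY) / √[(nΣX² − (ΣX)²)(nΣY² − (ΣY)²)]
Numerator: 7×3415 − 144×162 = 577
Denominator: √[(25438 − 20736)(29022 − 26244)] = √[4702 × 2778] = 3614.1605
r = 577 / 3614.1605 ≈ 0.160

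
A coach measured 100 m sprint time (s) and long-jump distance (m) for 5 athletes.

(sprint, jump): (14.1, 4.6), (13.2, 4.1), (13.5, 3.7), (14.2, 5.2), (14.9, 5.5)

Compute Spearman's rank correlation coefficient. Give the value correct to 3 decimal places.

0.900

Rank sprint: 3, 1, 2, 4, 5
Rank jump: 3, 2, 1, 4, 5
d = rank(sprint) − rank(jump): 0, -1, 1, 0, 0; Σd² = 2
ρ = 1 − 6Σd² / [n(n²−1)] = 1 − 6×2 / (5×24) = 1 − 12/120 ≈ 0.900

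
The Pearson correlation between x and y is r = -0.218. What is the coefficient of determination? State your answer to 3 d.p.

r² = (-0.218)² = 0.048

0.048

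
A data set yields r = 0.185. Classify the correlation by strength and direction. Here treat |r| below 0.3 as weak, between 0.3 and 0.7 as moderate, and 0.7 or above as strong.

r = 0.185 > 0 so the relationship is positive.
|r| = 0.185, which falls in the weak range.

weak positive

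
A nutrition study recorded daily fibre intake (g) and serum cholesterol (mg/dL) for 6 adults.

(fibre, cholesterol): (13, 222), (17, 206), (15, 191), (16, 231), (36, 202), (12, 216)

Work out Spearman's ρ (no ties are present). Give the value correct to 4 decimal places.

Rank fibre: 2, 5, 3, 4, 6, 1
Rank cholesterol: 5, 3, 1, 6, 2, 4
d = rank(fibre) − rank(cholesterol): -3, 2, 2, -2, 4, -3; Σd² = 46
ρ = 1 − 6Σd² / [n(n²−1)] = 1 − 6×46 / (6×35) = 1 − 276/210 ≈ -0.3143

-0.3143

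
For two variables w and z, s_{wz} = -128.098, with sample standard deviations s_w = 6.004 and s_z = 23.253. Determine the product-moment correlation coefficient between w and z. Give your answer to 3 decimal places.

r = Cov(w,z) / (s_w · s_z) = -128.098 / (6.004 × 23.253)
  = -128.098 / 139.6110 ≈ -0.918

-0.918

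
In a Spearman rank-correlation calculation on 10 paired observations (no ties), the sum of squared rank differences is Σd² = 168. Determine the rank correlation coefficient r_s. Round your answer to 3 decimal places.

ρ = 1 − 6Σd² / [n(n²−1)] = 1 − 6×168 / (10×99)
  = 1 − 1008/990 = 1 − 1.0182 ≈ -0.018

-0.018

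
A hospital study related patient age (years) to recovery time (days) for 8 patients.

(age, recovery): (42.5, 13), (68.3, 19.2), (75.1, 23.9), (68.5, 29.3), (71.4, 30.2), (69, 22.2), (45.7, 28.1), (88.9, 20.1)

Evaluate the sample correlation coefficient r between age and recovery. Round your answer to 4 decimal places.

0.1861

n = 8, Σx = 529.4, Σy = 186, Σx² = 36654.06, Σy² = 4565.84, Σxy = 12424.94
nΣxy − ΣxΣy = 99399.52 − 98468.4 = 931.12
nΣx² − (Σx)² = 293232.48 − 280264.36 = 12968.12; nΣy² − (Σy)² = 36526.72 − 34596 = 1930.72
r = 931.12 / √(12968.12 × 1930.72) = 931.12 / 5003.7794 ≈ 0.1861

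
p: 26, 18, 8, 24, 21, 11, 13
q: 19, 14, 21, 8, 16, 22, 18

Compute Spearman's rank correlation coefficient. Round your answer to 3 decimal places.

Rank p: 7, 4, 1, 6, 5, 2, 3
Rank q: 5, 2, 6, 1, 3, 7, 4
d = rank(p) − rank(q): 2, 2, -5, 5, 2, -5, -1; Σd² = 88
ρ = 1 − 6Σd² / [n(n²−1)] = 1 − 6×88 / (7×48) = 1 − 528/336 ≈ -0.571

-0.571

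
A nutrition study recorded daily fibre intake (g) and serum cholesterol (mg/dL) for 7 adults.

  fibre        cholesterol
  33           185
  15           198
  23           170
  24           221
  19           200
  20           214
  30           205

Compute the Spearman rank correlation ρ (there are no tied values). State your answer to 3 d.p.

0.000

Rank fibre: 7, 1, 4, 5, 2, 3, 6
Rank cholesterol: 2, 3, 1, 7, 4, 6, 5
d = rank(fibre) − rank(cholesterol): 5, -2, 3, -2, -2, -3, 1; Σd² = 56
ρ = 1 − 6Σd² / [n(n²−1)] = 1 − 6×56 / (7×48) = 1 − 336/336 ≈ 0.000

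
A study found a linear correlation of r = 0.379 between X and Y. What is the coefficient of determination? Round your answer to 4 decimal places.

r² = (0.379)² = 0.1436

0.1436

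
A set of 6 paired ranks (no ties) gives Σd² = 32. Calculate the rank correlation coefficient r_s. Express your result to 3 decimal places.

ρ = 1 − 6Σd² / [n(n²−1)] = 1 − 6×32 / (6×35)
  = 1 − 192/210 = 1 − 0.9143 ≈ 0.086

0.086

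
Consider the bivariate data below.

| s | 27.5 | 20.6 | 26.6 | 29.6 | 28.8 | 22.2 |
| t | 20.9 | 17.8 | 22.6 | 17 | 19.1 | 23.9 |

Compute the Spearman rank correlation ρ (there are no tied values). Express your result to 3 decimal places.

Rank s: 4, 1, 3, 6, 5, 2
Rank t: 4, 2, 5, 1, 3, 6
d = rank(s) − rank(t): 0, -1, -2, 5, 2, -4; Σd² = 50
ρ = 1 − 6Σd² / [n(n²−1)] = 1 − 6×50 / (6×35) = 1 − 300/210 ≈ -0.429

-0.429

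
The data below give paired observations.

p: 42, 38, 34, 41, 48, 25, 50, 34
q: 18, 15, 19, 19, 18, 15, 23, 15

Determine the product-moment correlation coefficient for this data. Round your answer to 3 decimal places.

n = 8, Σp = 312, Σq = 142, Σp² = 12630, Σq² = 2574, Σpq = 5650
nΣpq − ΣpΣq = 45200 − 44304 = 896
nΣp² − (Σp)² = 101040 − 97344 = 3696; nΣq² − (Σq)² = 20592 − 20164 = 428
r = 896 / √(3696 × 428) = 896 / 1257.7313 ≈ 0.712

0.712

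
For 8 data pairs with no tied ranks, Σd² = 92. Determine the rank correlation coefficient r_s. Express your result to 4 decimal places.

ρ = 1 − 6Σd² / [n(n²−1)] = 1 − 6×92 / (8×63)
  = 1 − 552/504 = 1 − 1.09524 ≈ -0.0952

-0.0952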